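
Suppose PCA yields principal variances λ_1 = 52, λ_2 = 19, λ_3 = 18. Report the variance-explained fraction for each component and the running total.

Step 1 — total variance = trace(Sigma) = Σ λ_i = 52 + 19 + 18 = 89.

Step 2 — fraction explained by component i = λ_i / Σ λ:
  PC1: 52/89 = 0.5843
  PC2: 19/89 = 0.2135
  PC3: 18/89 = 0.2022

Step 3 — cumulative fraction after k components = (λ_1 + ... + λ_k) / Σ λ:
  k = 1: 52/89 = 0.5843
  k = 2: (52 + 19)/89 = 71/89 = 0.7978
  k = 3: (52 + 19 + 18)/89 = 89/89 = 1

Summary (fraction, with percent):

explained: PC1 0.5843 (58.43%), PC2 0.2135 (21.35%), PC3 0.2022 (20.22%);  cumulative: 0.5843, 0.7978, 1


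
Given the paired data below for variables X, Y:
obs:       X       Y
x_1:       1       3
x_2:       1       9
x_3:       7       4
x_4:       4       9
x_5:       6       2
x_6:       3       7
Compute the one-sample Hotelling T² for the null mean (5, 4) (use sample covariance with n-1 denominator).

Step 1 — sample mean vector:
  mean(X) = (1 + 1 + 7 + 4 + 6 + 3) / 6 = 22/6 = 3.6667
  mean(Y) = (3 + 9 + 4 + 9 + 2 + 7) / 6 = 34/6 = 5.6667
  x̄ = (3.6667, 5.6667),  deviation x̄ - mu_0 = (3.6667, 5.6667) - (5, 4) = (-1.3333, 1.6667).

Step 2 — sample covariance matrix, S[i,j] = (1/(n-1)) · Σ_k (x_{k,i} - mean_i) · (x_{k,j} - mean_j), divisor n-1 = 5:
  S[X,X] = ((-2.6667)·(-2.6667) + (-2.6667)·(-2.6667) + (3.3333)·(3.3333) + (0.3333)·(0.3333) + (2.3333)·(2.3333) + (-0.6667)·(-0.6667)) / 5 = 31.3333/5 = 6.2667
  S[X,Y] = ((-2.6667)·(-2.6667) + (-2.6667)·(3.3333) + (3.3333)·(-1.6667) + (0.3333)·(3.3333) + (2.3333)·(-3.6667) + (-0.6667)·(1.3333)) / 5 = -15.6667/5 = -3.1333
  S[Y,Y] = ((-2.6667)·(-2.6667) + (3.3333)·(3.3333) + (-1.6667)·(-1.6667) + (3.3333)·(3.3333) + (-3.6667)·(-3.6667) + (1.3333)·(1.3333)) / 5 = 47.3333/5 = 9.4667
  S = [[6.2667, -3.1333],
 [-3.1333, 9.4667]].

Step 3 — invert S. det(S) = 6.2667·9.4667 - (-3.1333)² = 49.5067.
  S^{-1} = (1/det) · [[d, -b], [-b, a]] = [[0.1912, 0.0633],
 [0.0633, 0.1266]].

Step 4 — quadratic form (x̄ - mu_0)^T · S^{-1} · (x̄ - mu_0):
  S^{-1} · (x̄ - mu_0) = (-0.1495, 0.1266),
  (x̄ - mu_0)^T · [...] = (-1.3333)·(-0.1495) + (1.6667)·(0.1266) = 0.4103.

Step 5 — scale by n: T² = 6 · 0.4103 = 2.4616.

T² ≈ 2.4616


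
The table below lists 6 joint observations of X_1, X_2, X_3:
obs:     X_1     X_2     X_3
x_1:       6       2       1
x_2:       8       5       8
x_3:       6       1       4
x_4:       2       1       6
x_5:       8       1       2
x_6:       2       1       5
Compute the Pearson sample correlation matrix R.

Step 1 — column means:
  mean(X_1) = (6 + 8 + 6 + 2 + 8 + 2) / 6 = 32/6 = 5.3333
  mean(X_2) = (2 + 5 + 1 + 1 + 1 + 1) / 6 = 11/6 = 1.8333
  mean(X_3) = (1 + 8 + 4 + 6 + 2 + 5) / 6 = 26/6 = 4.3333

Step 2 — sample variances and covariances s[i,j] = (1/(n-1)) · Σ_k (x_{k,i} - mean_i) · (x_{k,j} - mean_j), with n-1 = 5:
  s[X_1,X_1] = ((0.6667)·(0.6667) + (2.6667)·(2.6667) + (0.6667)·(0.6667) + (-3.3333)·(-3.3333) + (2.6667)·(2.6667) + (-3.3333)·(-3.3333)) / 5 = 37.3333/5 = 7.4667
  s[X_1,X_2] = ((0.6667)·(0.1667) + (2.6667)·(3.1667) + (0.6667)·(-0.8333) + (-3.3333)·(-0.8333) + (2.6667)·(-0.8333) + (-3.3333)·(-0.8333)) / 5 = 11.3333/5 = 2.2667
  s[X_1,X_3] = ((0.6667)·(-3.3333) + (2.6667)·(3.6667) + (0.6667)·(-0.3333) + (-3.3333)·(1.6667) + (2.6667)·(-2.3333) + (-3.3333)·(0.6667)) / 5 = -6.6667/5 = -1.3333
  s[X_2,X_2] = ((0.1667)·(0.1667) + (3.1667)·(3.1667) + (-0.8333)·(-0.8333) + (-0.8333)·(-0.8333) + (-0.8333)·(-0.8333) + (-0.8333)·(-0.8333)) / 5 = 12.8333/5 = 2.5667
  s[X_2,X_3] = ((0.1667)·(-3.3333) + (3.1667)·(3.6667) + (-0.8333)·(-0.3333) + (-0.8333)·(1.6667) + (-0.8333)·(-2.3333) + (-0.8333)·(0.6667)) / 5 = 11.3333/5 = 2.2667
  s[X_3,X_3] = ((-3.3333)·(-3.3333) + (3.6667)·(3.6667) + (-0.3333)·(-0.3333) + (1.6667)·(1.6667) + (-2.3333)·(-2.3333) + (0.6667)·(0.6667)) / 5 = 33.3333/5 = 6.6667
  Sample standard deviations s_i = √(s[i,i]):
  s(X_1) = √(7.4667) = 2.7325
  s(X_2) = √(2.5667) = 1.6021
  s(X_3) = √(6.6667) = 2.582

Step 3 — r_{ij} = s_{ij} / (s_i · s_j):
  r[X_1,X_1] = 1 (diagonal).
  r[X_1,X_2] = 2.2667 / (2.7325 · 1.6021) = 2.2667 / 4.3777 = 0.5178
  r[X_1,X_3] = -1.3333 / (2.7325 · 2.582) = -1.3333 / 7.0553 = -0.189
  r[X_2,X_2] = 1 (diagonal).
  r[X_2,X_3] = 2.2667 / (1.6021 · 2.582) = 2.2667 / 4.1366 = 0.548
  r[X_3,X_3] = 1 (diagonal).

R is symmetric with unit diagonal. Assembling:

R = [[1, 0.5178, -0.189],
 [0.5178, 1, 0.548],
 [-0.189, 0.548, 1]]


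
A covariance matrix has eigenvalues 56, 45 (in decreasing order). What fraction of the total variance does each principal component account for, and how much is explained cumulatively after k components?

Step 1 — total variance = trace(Sigma) = Σ λ_i = 56 + 45 = 101.

Step 2 — fraction explained by component i = λ_i / Σ λ:
  PC1: 56/101 = 0.5545
  PC2: 45/101 = 0.4455

Step 3 — cumulative fraction after k components = (λ_1 + ... + λ_k) / Σ λ:
  k = 1: 56/101 = 0.5545
  k = 2: (56 + 45)/101 = 101/101 = 1

Summary (fraction, with percent):

explained: PC1 0.5545 (55.45%), PC2 0.4455 (44.55%);  cumulative: 0.5545, 1


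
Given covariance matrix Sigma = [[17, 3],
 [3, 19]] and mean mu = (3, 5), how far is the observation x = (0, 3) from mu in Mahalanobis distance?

Step 1 — centre the observation: (x - mu) = (-3, -2).

Step 2 — invert Sigma. det(Sigma) = 17·19 - (3)² = 314.
  Sigma^{-1} = (1/det) · [[d, -b], [-b, a]] = [[0.0605, -0.0096],
 [-0.0096, 0.0541]].

Step 3 — form the quadratic (x - mu)^T · Sigma^{-1} · (x - mu):
  Sigma^{-1} · (x - mu) = (-0.1624, -0.0796).
  (x - mu)^T · [Sigma^{-1} · (x - mu)] = (-3)·(-0.1624) + (-2)·(-0.0796) = 0.6465.

Step 4 — take square root: d = √(0.6465) ≈ 0.8041.

d(x, mu) = √(0.6465) ≈ 0.8041


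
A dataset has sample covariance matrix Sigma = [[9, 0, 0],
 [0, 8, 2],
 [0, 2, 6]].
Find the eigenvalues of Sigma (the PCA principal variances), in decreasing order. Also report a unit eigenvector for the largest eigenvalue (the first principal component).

Step 1 — characteristic polynomial p(λ) = det(λI - Sigma) = λ³ - tr·λ² + c_1·λ - det, where tr = trace, c_1 = sum of the principal 2×2 minors, det = det(Sigma):
  tr = 9 + 8 + 6 = 23,
  c_1 = (9·8 - (0)²) + (9·6 - (0)²) + (8·6 - (2)²) = 72 + 54 + 44 = 170,
  det = 9·(8·6 - (2)²) - (0)·((0)·6 - (2)·(0)) + (0)·((0)·(2) - 8·(0)) = 9·(44) - (0)·(0) + (0)·(0) = 396.
  So p(λ) = λ³ - 23λ² + 170λ - 396.
Step 2 — look for an integer root (rational root theorem: any rational root is an integer divisor of 396). Testing λ = 9:
  p(9) = 729 - 1863 + 1530 - 396 = 0  ✓
  Dividing out (λ - 9): p(λ) = (λ - 9)(λ² - 14λ + 44).
Step 3 — remaining eigenvalues from the quadratic λ² - 14λ + 44 = 0:
  Δ = 14² - 4·44 = 196 - 176 = 20,  λ = (14 ± √20)/2 = (14 ± 4.4721)/2 ≈ 9.2361 or 4.7639.
  Sorted: λ_1 = 9.2361,  λ_2 = 9,  λ_3 = 4.7639  (check: sum = 23 = tr ✓).

Step 4 — unit eigenvector for λ_1 ≈ 9.2361: v spans the null space of (Sigma - λ_1 I), whose rows are
  r_1 = (-0.2361, 0, 0),  r_2 = (0, -1.2361, 2),  r_3 = (0, 2, -3.2361).
  v is orthogonal to every row, so take v ∝ r_1 × r_2 = ((0)·(2) - (0)·(-1.2361), (0)·(0) - (-0.2361)·(2), (-0.2361)·(-1.2361) - (0)·(0)) ≈ (0, 0.4721, 0.2918).
  Let u = (0, 0.4721, 0.2918).
  ||u|| = √((0)² + (0.4721)² + (0.2918)²) = √(0.3081) ≈ 0.555,  v_1 = u/||u|| ≈ (0, 0.8507, 0.5257) (||v_1|| = 1).

λ_1 = 9.2361,  λ_2 = 9,  λ_3 = 4.7639;  v_1 ≈ (0, 0.8507, 0.5257)


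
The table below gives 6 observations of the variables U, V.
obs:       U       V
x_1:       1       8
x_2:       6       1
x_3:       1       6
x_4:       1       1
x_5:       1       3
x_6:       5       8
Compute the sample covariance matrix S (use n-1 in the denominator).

Step 1 — column means:
  mean(U) = (1 + 6 + 1 + 1 + 1 + 5) / 6 = 15/6 = 2.5
  mean(V) = (8 + 1 + 6 + 1 + 3 + 8) / 6 = 27/6 = 4.5

Step 2 — sample covariance S[i,j] = (1/(n-1)) · Σ_k (x_{k,i} - mean_i) · (x_{k,j} - mean_j), with n-1 = 5.
  S[U,U] = ((-1.5)·(-1.5) + (3.5)·(3.5) + (-1.5)·(-1.5) + (-1.5)·(-1.5) + (-1.5)·(-1.5) + (2.5)·(2.5)) / 5 = 27.5/5 = 5.5
  S[U,V] = ((-1.5)·(3.5) + (3.5)·(-3.5) + (-1.5)·(1.5) + (-1.5)·(-3.5) + (-1.5)·(-1.5) + (2.5)·(3.5)) / 5 = -3.5/5 = -0.7
  S[V,V] = ((3.5)·(3.5) + (-3.5)·(-3.5) + (1.5)·(1.5) + (-3.5)·(-3.5) + (-1.5)·(-1.5) + (3.5)·(3.5)) / 5 = 53.5/5 = 10.7

S is symmetric (S[j,i] = S[i,j]). Assembling:

S = [[5.5, -0.7],
 [-0.7, 10.7]]


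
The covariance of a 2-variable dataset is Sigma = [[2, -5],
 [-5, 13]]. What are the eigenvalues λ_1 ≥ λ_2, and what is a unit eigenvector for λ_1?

Step 1 — characteristic polynomial of 2×2 Sigma:
  det(Sigma - λI) = λ² - trace · λ + det = 0.
  trace = 2 + 13 = 15, det = 2·13 - (-5)² = 1.
Step 2 — discriminant:
  Δ = trace² - 4·det = 225 - 4 = 221.
Step 3 — eigenvalues:
  λ = (trace ± √Δ)/2 = (15 ± 14.8661)/2,
  λ_1 = 14.933,  λ_2 = 0.067.

Step 4 — unit eigenvector for λ_1: solve (Sigma - λ_1 I)v = 0. First row:
  (2 - 14.933)·v_x + (-5)·v_y = 0, i.e. (-12.933)·v_x + (-5)·v_y = 0,
  so v ∝ (b, λ_1 - a) = (-5, 12.933); multiply by -1 so the first entry is positive: u = (5, -12.933).
  ||u|| = √((5)² + (-12.933)²) = √(192.2634) ≈ 13.8659,
  v_1 = u/||u|| ≈ (0.3606, -0.9327) (||v_1|| = 1).

λ_1 = 14.933,  λ_2 = 0.067;  v_1 ≈ (0.3606, -0.9327)


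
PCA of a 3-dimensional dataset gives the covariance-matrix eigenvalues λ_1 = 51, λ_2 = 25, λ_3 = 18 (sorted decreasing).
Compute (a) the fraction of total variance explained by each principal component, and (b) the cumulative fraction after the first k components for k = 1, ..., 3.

Step 1 — total variance = trace(Sigma) = Σ λ_i = 51 + 25 + 18 = 94.

Step 2 — fraction explained by component i = λ_i / Σ λ:
  PC1: 51/94 = 0.5426
  PC2: 25/94 = 0.266
  PC3: 18/94 = 0.1915

Step 3 — cumulative fraction after k components = (λ_1 + ... + λ_k) / Σ λ:
  k = 1: 51/94 = 0.5426
  k = 2: (51 + 25)/94 = 76/94 = 0.8085
  k = 3: (51 + 25 + 18)/94 = 94/94 = 1

Summary (fraction, with percent):

explained: PC1 0.5426 (54.26%), PC2 0.266 (26.6%), PC3 0.1915 (19.15%);  cumulative: 0.5426, 0.8085, 1


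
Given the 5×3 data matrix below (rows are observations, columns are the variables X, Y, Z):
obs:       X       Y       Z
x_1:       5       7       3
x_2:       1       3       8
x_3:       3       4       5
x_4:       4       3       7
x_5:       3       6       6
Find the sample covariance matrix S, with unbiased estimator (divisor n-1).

Step 1 — column means:
  mean(X) = (5 + 1 + 3 + 4 + 3) / 5 = 16/5 = 3.2
  mean(Y) = (7 + 3 + 4 + 3 + 6) / 5 = 23/5 = 4.6
  mean(Z) = (3 + 8 + 5 + 7 + 6) / 5 = 29/5 = 5.8

Step 2 — sample covariance S[i,j] = (1/(n-1)) · Σ_k (x_{k,i} - mean_i) · (x_{k,j} - mean_j), with n-1 = 4.
  S[X,X] = ((1.8)·(1.8) + (-2.2)·(-2.2) + (-0.2)·(-0.2) + (0.8)·(0.8) + (-0.2)·(-0.2)) / 4 = 8.8/4 = 2.2
  S[X,Y] = ((1.8)·(2.4) + (-2.2)·(-1.6) + (-0.2)·(-0.6) + (0.8)·(-1.6) + (-0.2)·(1.4)) / 4 = 6.4/4 = 1.6
  S[X,Z] = ((1.8)·(-2.8) + (-2.2)·(2.2) + (-0.2)·(-0.8) + (0.8)·(1.2) + (-0.2)·(0.2)) / 4 = -8.8/4 = -2.2
  S[Y,Y] = ((2.4)·(2.4) + (-1.6)·(-1.6) + (-0.6)·(-0.6) + (-1.6)·(-1.6) + (1.4)·(1.4)) / 4 = 13.2/4 = 3.3
  S[Y,Z] = ((2.4)·(-2.8) + (-1.6)·(2.2) + (-0.6)·(-0.8) + (-1.6)·(1.2) + (1.4)·(0.2)) / 4 = -11.4/4 = -2.85
  S[Z,Z] = ((-2.8)·(-2.8) + (2.2)·(2.2) + (-0.8)·(-0.8) + (1.2)·(1.2) + (0.2)·(0.2)) / 4 = 14.8/4 = 3.7

S is symmetric (S[j,i] = S[i,j]). Assembling:

S = [[2.2, 1.6, -2.2],
 [1.6, 3.3, -2.85],
 [-2.2, -2.85, 3.7]]


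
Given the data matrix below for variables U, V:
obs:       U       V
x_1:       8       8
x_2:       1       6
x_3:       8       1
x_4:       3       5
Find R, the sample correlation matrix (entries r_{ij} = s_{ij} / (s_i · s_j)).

Step 1 — column means:
  mean(U) = (8 + 1 + 8 + 3) / 4 = 20/4 = 5
  mean(V) = (8 + 6 + 1 + 5) / 4 = 20/4 = 5

Step 2 — sample variances and covariances s[i,j] = (1/(n-1)) · Σ_k (x_{k,i} - mean_i) · (x_{k,j} - mean_j), with n-1 = 3:
  s[U,U] = ((3)·(3) + (-4)·(-4) + (3)·(3) + (-2)·(-2)) / 3 = 38/3 = 12.6667
  s[U,V] = ((3)·(3) + (-4)·(1) + (3)·(-4) + (-2)·(0)) / 3 = -7/3 = -2.3333
  s[V,V] = ((3)·(3) + (1)·(1) + (-4)·(-4) + (0)·(0)) / 3 = 26/3 = 8.6667
  Sample standard deviations s_i = √(s[i,i]):
  s(U) = √(12.6667) = 3.559
  s(V) = √(8.6667) = 2.9439

Step 3 — r_{ij} = s_{ij} / (s_i · s_j):
  r[U,U] = 1 (diagonal).
  r[U,V] = -2.3333 / (3.559 · 2.9439) = -2.3333 / 10.4775 = -0.2227
  r[V,V] = 1 (diagonal).

R is symmetric with unit diagonal. Assembling:

R = [[1, -0.2227],
 [-0.2227, 1]]


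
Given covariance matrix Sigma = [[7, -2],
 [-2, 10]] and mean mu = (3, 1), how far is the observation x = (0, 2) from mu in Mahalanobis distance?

Step 1 — centre the observation: (x - mu) = (-3, 1).

Step 2 — invert Sigma. det(Sigma) = 7·10 - (-2)² = 66.
  Sigma^{-1} = (1/det) · [[d, -b], [-b, a]] = [[0.1515, 0.0303],
 [0.0303, 0.1061]].

Step 3 — form the quadratic (x - mu)^T · Sigma^{-1} · (x - mu):
  Sigma^{-1} · (x - mu) = (-0.4242, 0.0152).
  (x - mu)^T · [Sigma^{-1} · (x - mu)] = (-3)·(-0.4242) + (1)·(0.0152) = 1.2879.

Step 4 — take square root: d = √(1.2879) ≈ 1.1348.

d(x, mu) = √(1.2879) ≈ 1.1348


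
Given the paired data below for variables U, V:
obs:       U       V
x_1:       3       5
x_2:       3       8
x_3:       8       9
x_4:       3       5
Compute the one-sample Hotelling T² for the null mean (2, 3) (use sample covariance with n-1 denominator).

Step 1 — sample mean vector:
  mean(U) = (3 + 3 + 8 + 3) / 4 = 17/4 = 4.25
  mean(V) = (5 + 8 + 9 + 5) / 4 = 27/4 = 6.75
  x̄ = (4.25, 6.75),  deviation x̄ - mu_0 = (4.25, 6.75) - (2, 3) = (2.25, 3.75).

Step 2 — sample covariance matrix, S[i,j] = (1/(n-1)) · Σ_k (x_{k,i} - mean_i) · (x_{k,j} - mean_j), divisor n-1 = 3:
  S[U,U] = ((-1.25)·(-1.25) + (-1.25)·(-1.25) + (3.75)·(3.75) + (-1.25)·(-1.25)) / 3 = 18.75/3 = 6.25
  S[U,V] = ((-1.25)·(-1.75) + (-1.25)·(1.25) + (3.75)·(2.25) + (-1.25)·(-1.75)) / 3 = 11.25/3 = 3.75
  S[V,V] = ((-1.75)·(-1.75) + (1.25)·(1.25) + (2.25)·(2.25) + (-1.75)·(-1.75)) / 3 = 12.75/3 = 4.25
  S = [[6.25, 3.75],
 [3.75, 4.25]].

Step 3 — invert S. det(S) = 6.25·4.25 - (3.75)² = 12.5.
  S^{-1} = (1/det) · [[d, -b], [-b, a]] = [[0.34, -0.3],
 [-0.3, 0.5]].

Step 4 — quadratic form (x̄ - mu_0)^T · S^{-1} · (x̄ - mu_0):
  S^{-1} · (x̄ - mu_0) = (-0.36, 1.2),
  (x̄ - mu_0)^T · [...] = (2.25)·(-0.36) + (3.75)·(1.2) = 3.69.

Step 5 — scale by n: T² = 4 · 3.69 = 14.76.

T² ≈ 14.76


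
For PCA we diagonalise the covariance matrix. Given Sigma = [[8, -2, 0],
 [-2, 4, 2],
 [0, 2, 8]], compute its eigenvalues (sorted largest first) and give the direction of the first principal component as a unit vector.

Step 1 — characteristic polynomial p(λ) = det(λI - Sigma) = λ³ - tr·λ² + c_1·λ - det, where tr = trace, c_1 = sum of the principal 2×2 minors, det = det(Sigma):
  tr = 8 + 4 + 8 = 20,
  c_1 = (8·4 - (-2)²) + (8·8 - (0)²) + (4·8 - (2)²) = 28 + 64 + 28 = 120,
  det = 8·(4·8 - (2)²) - (-2)·((-2)·8 - (2)·(0)) + (0)·((-2)·(2) - 4·(0)) = 8·(28) - (-2)·(-16) + (0)·(-4) = 192.
  So p(λ) = λ³ - 20λ² + 120λ - 192.
Step 2 — look for an integer root (rational root theorem: any rational root is an integer divisor of 192). Testing λ = 8:
  p(8) = 512 - 1280 + 960 - 192 = 0  ✓
  Dividing out (λ - 8): p(λ) = (λ - 8)(λ² - 12λ + 24).
Step 3 — remaining eigenvalues from the quadratic λ² - 12λ + 24 = 0:
  Δ = 12² - 4·24 = 144 - 96 = 48,  λ = (12 ± √48)/2 = (12 ± 6.9282)/2 ≈ 9.4641 or 2.5359.
  Sorted: λ_1 = 9.4641,  λ_2 = 8,  λ_3 = 2.5359  (check: sum = 20 = tr ✓).

Step 4 — unit eigenvector for λ_1 ≈ 9.4641: v spans the null space of (Sigma - λ_1 I), whose rows are
  r_1 = (-1.4641, -2, 0),  r_2 = (-2, -5.4641, 2),  r_3 = (0, 2, -1.4641).
  v is orthogonal to every row, so take v ∝ r_1 × r_2 = ((-2)·(2) - (0)·(-5.4641), (0)·(-2) - (-1.4641)·(2), (-1.4641)·(-5.4641) - (-2)·(-2)) ≈ (-4, 2.9282, 4).
  Rescale (multiply by -1 so the first nonzero entry is positive): u = (4, -2.9282, -4).
  ||u|| = √((4)² + (-2.9282)² + (-4)²) = √(40.5744) ≈ 6.3698,  v_1 = u/||u|| ≈ (0.628, -0.4597, -0.628) (||v_1|| = 1).

λ_1 = 9.4641,  λ_2 = 8,  λ_3 = 2.5359;  v_1 ≈ (0.628, -0.4597, -0.628)


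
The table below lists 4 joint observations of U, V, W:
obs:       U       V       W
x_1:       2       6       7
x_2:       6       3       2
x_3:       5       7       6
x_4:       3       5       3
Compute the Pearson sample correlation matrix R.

Step 1 — column means:
  mean(U) = (2 + 6 + 5 + 3) / 4 = 16/4 = 4
  mean(V) = (6 + 3 + 7 + 5) / 4 = 21/4 = 5.25
  mean(W) = (7 + 2 + 6 + 3) / 4 = 18/4 = 4.5

Step 2 — sample variances and covariances s[i,j] = (1/(n-1)) · Σ_k (x_{k,i} - mean_i) · (x_{k,j} - mean_j), with n-1 = 3:
  s[U,U] = ((-2)·(-2) + (2)·(2) + (1)·(1) + (-1)·(-1)) / 3 = 10/3 = 3.3333
  s[U,V] = ((-2)·(0.75) + (2)·(-2.25) + (1)·(1.75) + (-1)·(-0.25)) / 3 = -4/3 = -1.3333
  s[U,W] = ((-2)·(2.5) + (2)·(-2.5) + (1)·(1.5) + (-1)·(-1.5)) / 3 = -7/3 = -2.3333
  s[V,V] = ((0.75)·(0.75) + (-2.25)·(-2.25) + (1.75)·(1.75) + (-0.25)·(-0.25)) / 3 = 8.75/3 = 2.9167
  s[V,W] = ((0.75)·(2.5) + (-2.25)·(-2.5) + (1.75)·(1.5) + (-0.25)·(-1.5)) / 3 = 10.5/3 = 3.5
  s[W,W] = ((2.5)·(2.5) + (-2.5)·(-2.5) + (1.5)·(1.5) + (-1.5)·(-1.5)) / 3 = 17/3 = 5.6667
  Sample standard deviations s_i = √(s[i,i]):
  s(U) = √(3.3333) = 1.8257
  s(V) = √(2.9167) = 1.7078
  s(W) = √(5.6667) = 2.3805

Step 3 — r_{ij} = s_{ij} / (s_i · s_j):
  r[U,U] = 1 (diagonal).
  r[U,V] = -1.3333 / (1.8257 · 1.7078) = -1.3333 / 3.118 = -0.4276
  r[U,W] = -2.3333 / (1.8257 · 2.3805) = -2.3333 / 4.3461 = -0.5369
  r[V,V] = 1 (diagonal).
  r[V,W] = 3.5 / (1.7078 · 2.3805) = 3.5 / 4.0654 = 0.8609
  r[W,W] = 1 (diagonal).

R is symmetric with unit diagonal. Assembling:

R = [[1, -0.4276, -0.5369],
 [-0.4276, 1, 0.8609],
 [-0.5369, 0.8609, 1]]


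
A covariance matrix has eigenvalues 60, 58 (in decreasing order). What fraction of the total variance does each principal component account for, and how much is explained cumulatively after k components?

Step 1 — total variance = trace(Sigma) = Σ λ_i = 60 + 58 = 118.

Step 2 — fraction explained by component i = λ_i / Σ λ:
  PC1: 60/118 = 0.5085
  PC2: 58/118 = 0.4915

Step 3 — cumulative fraction after k components = (λ_1 + ... + λ_k) / Σ λ:
  k = 1: 60/118 = 0.5085
  k = 2: (60 + 58)/118 = 118/118 = 1

Summary (fraction, with percent):

explained: PC1 0.5085 (50.85%), PC2 0.4915 (49.15%);  cumulative: 0.5085, 1


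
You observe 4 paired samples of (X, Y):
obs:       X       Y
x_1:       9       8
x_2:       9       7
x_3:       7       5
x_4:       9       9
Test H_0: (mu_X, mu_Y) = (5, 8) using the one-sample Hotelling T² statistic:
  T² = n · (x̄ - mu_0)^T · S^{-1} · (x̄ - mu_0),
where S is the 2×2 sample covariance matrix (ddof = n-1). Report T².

Step 1 — sample mean vector:
  mean(X) = (9 + 9 + 7 + 9) / 4 = 34/4 = 8.5
  mean(Y) = (8 + 7 + 5 + 9) / 4 = 29/4 = 7.25
  x̄ = (8.5, 7.25),  deviation x̄ - mu_0 = (8.5, 7.25) - (5, 8) = (3.5, -0.75).

Step 2 — sample covariance matrix, S[i,j] = (1/(n-1)) · Σ_k (x_{k,i} - mean_i) · (x_{k,j} - mean_j), divisor n-1 = 3:
  S[X,X] = ((0.5)·(0.5) + (0.5)·(0.5) + (-1.5)·(-1.5) + (0.5)·(0.5)) / 3 = 3/3 = 1
  S[X,Y] = ((0.5)·(0.75) + (0.5)·(-0.25) + (-1.5)·(-2.25) + (0.5)·(1.75)) / 3 = 4.5/3 = 1.5
  S[Y,Y] = ((0.75)·(0.75) + (-0.25)·(-0.25) + (-2.25)·(-2.25) + (1.75)·(1.75)) / 3 = 8.75/3 = 2.9167
  S = [[1, 1.5],
 [1.5, 2.9167]].

Step 3 — invert S. det(S) = 1·2.9167 - (1.5)² = 0.6667.
  S^{-1} = (1/det) · [[d, -b], [-b, a]] = [[4.375, -2.25],
 [-2.25, 1.5]].

Step 4 — quadratic form (x̄ - mu_0)^T · S^{-1} · (x̄ - mu_0):
  S^{-1} · (x̄ - mu_0) = (17, -9),
  (x̄ - mu_0)^T · [...] = (3.5)·(17) + (-0.75)·(-9) = 66.25.

Step 5 — scale by n: T² = 4 · 66.25 = 265.

T² ≈ 265


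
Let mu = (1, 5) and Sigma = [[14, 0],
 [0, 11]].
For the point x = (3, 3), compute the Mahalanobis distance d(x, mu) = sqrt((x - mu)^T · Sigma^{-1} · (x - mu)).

Step 1 — centre the observation: (x - mu) = (2, -2).

Step 2 — invert Sigma. det(Sigma) = 14·11 - (0)² = 154.
  Sigma^{-1} = (1/det) · [[d, -b], [-b, a]] = [[0.0714, 0],
 [0, 0.0909]].

Step 3 — form the quadratic (x - mu)^T · Sigma^{-1} · (x - mu):
  Sigma^{-1} · (x - mu) = (0.1429, -0.1818).
  (x - mu)^T · [Sigma^{-1} · (x - mu)] = (2)·(0.1429) + (-2)·(-0.1818) = 0.6494.

Step 4 — take square root: d = √(0.6494) ≈ 0.8058.

d(x, mu) = √(0.6494) ≈ 0.8058


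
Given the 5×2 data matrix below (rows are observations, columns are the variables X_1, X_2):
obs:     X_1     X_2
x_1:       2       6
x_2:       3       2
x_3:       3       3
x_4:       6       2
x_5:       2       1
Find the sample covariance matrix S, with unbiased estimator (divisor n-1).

Step 1 — column means:
  mean(X_1) = (2 + 3 + 3 + 6 + 2) / 5 = 16/5 = 3.2
  mean(X_2) = (6 + 2 + 3 + 2 + 1) / 5 = 14/5 = 2.8

Step 2 — sample covariance S[i,j] = (1/(n-1)) · Σ_k (x_{k,i} - mean_i) · (x_{k,j} - mean_j), with n-1 = 4.
  S[X_1,X_1] = ((-1.2)·(-1.2) + (-0.2)·(-0.2) + (-0.2)·(-0.2) + (2.8)·(2.8) + (-1.2)·(-1.2)) / 4 = 10.8/4 = 2.7
  S[X_1,X_2] = ((-1.2)·(3.2) + (-0.2)·(-0.8) + (-0.2)·(0.2) + (2.8)·(-0.8) + (-1.2)·(-1.8)) / 4 = -3.8/4 = -0.95
  S[X_2,X_2] = ((3.2)·(3.2) + (-0.8)·(-0.8) + (0.2)·(0.2) + (-0.8)·(-0.8) + (-1.8)·(-1.8)) / 4 = 14.8/4 = 3.7

S is symmetric (S[j,i] = S[i,j]). Assembling:

S = [[2.7, -0.95],
 [-0.95, 3.7]]


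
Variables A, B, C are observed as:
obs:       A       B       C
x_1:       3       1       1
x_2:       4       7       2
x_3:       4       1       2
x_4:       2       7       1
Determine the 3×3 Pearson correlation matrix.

Step 1 — column means:
  mean(A) = (3 + 4 + 4 + 2) / 4 = 13/4 = 3.25
  mean(B) = (1 + 7 + 1 + 7) / 4 = 16/4 = 4
  mean(C) = (1 + 2 + 2 + 1) / 4 = 6/4 = 1.5

Step 2 — sample variances and covariances s[i,j] = (1/(n-1)) · Σ_k (x_{k,i} - mean_i) · (x_{k,j} - mean_j), with n-1 = 3:
  s[A,A] = ((-0.25)·(-0.25) + (0.75)·(0.75) + (0.75)·(0.75) + (-1.25)·(-1.25)) / 3 = 2.75/3 = 0.9167
  s[A,B] = ((-0.25)·(-3) + (0.75)·(3) + (0.75)·(-3) + (-1.25)·(3)) / 3 = -3/3 = -1
  s[A,C] = ((-0.25)·(-0.5) + (0.75)·(0.5) + (0.75)·(0.5) + (-1.25)·(-0.5)) / 3 = 1.5/3 = 0.5
  s[B,B] = ((-3)·(-3) + (3)·(3) + (-3)·(-3) + (3)·(3)) / 3 = 36/3 = 12
  s[B,C] = ((-3)·(-0.5) + (3)·(0.5) + (-3)·(0.5) + (3)·(-0.5)) / 3 = 0/3 = 0
  s[C,C] = ((-0.5)·(-0.5) + (0.5)·(0.5) + (0.5)·(0.5) + (-0.5)·(-0.5)) / 3 = 1/3 = 0.3333
  Sample standard deviations s_i = √(s[i,i]):
  s(A) = √(0.9167) = 0.9574
  s(B) = √(12) = 3.4641
  s(C) = √(0.3333) = 0.5774

Step 3 — r_{ij} = s_{ij} / (s_i · s_j):
  r[A,A] = 1 (diagonal).
  r[A,B] = -1 / (0.9574 · 3.4641) = -1 / 3.3166 = -0.3015
  r[A,C] = 0.5 / (0.9574 · 0.5774) = 0.5 / 0.5528 = 0.9045
  r[B,B] = 1 (diagonal).
  r[B,C] = 0 / (3.4641 · 0.5774) = 0 / 2 = 0
  r[C,C] = 1 (diagonal).

R is symmetric with unit diagonal. Assembling:

R = [[1, -0.3015, 0.9045],
 [-0.3015, 1, 0],
 [0.9045, 0, 1]]


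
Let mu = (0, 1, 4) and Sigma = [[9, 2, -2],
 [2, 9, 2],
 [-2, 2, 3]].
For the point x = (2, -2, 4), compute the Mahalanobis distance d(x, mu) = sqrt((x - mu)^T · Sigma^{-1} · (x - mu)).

Step 1 — centre the observation: (x - mu) = (2, -3, 0).

Step 2 — invert Sigma (cofactor / det for 3×3, or solve directly):
  Sigma^{-1} = [[0.1608, -0.0699, 0.1538],
 [-0.0699, 0.1608, -0.1538],
 [0.1538, -0.1538, 0.5385]].

Step 3 — form the quadratic (x - mu)^T · Sigma^{-1} · (x - mu):
  Sigma^{-1} · (x - mu) = (0.5315, -0.6224, 0.7692).
  (x - mu)^T · [Sigma^{-1} · (x - mu)] = (2)·(0.5315) + (-3)·(-0.6224) + (0)·(0.7692) = 2.9301.

Step 4 — take square root: d = √(2.9301) ≈ 1.7117.

d(x, mu) = √(2.9301) ≈ 1.7117


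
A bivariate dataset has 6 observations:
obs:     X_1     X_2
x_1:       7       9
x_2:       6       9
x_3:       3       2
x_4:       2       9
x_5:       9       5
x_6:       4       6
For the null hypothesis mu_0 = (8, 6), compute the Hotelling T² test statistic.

Step 1 — sample mean vector:
  mean(X_1) = (7 + 6 + 3 + 2 + 9 + 4) / 6 = 31/6 = 5.1667
  mean(X_2) = (9 + 9 + 2 + 9 + 5 + 6) / 6 = 40/6 = 6.6667
  x̄ = (5.1667, 6.6667),  deviation x̄ - mu_0 = (5.1667, 6.6667) - (8, 6) = (-2.8333, 0.6667).

Step 2 — sample covariance matrix, S[i,j] = (1/(n-1)) · Σ_k (x_{k,i} - mean_i) · (x_{k,j} - mean_j), divisor n-1 = 5:
  S[X_1,X_1] = ((1.8333)·(1.8333) + (0.8333)·(0.8333) + (-2.1667)·(-2.1667) + (-3.1667)·(-3.1667) + (3.8333)·(3.8333) + (-1.1667)·(-1.1667)) / 5 = 34.8333/5 = 6.9667
  S[X_1,X_2] = ((1.8333)·(2.3333) + (0.8333)·(2.3333) + (-2.1667)·(-4.6667) + (-3.1667)·(2.3333) + (3.8333)·(-1.6667) + (-1.1667)·(-0.6667)) / 5 = 3.3333/5 = 0.6667
  S[X_2,X_2] = ((2.3333)·(2.3333) + (2.3333)·(2.3333) + (-4.6667)·(-4.6667) + (2.3333)·(2.3333) + (-1.6667)·(-1.6667) + (-0.6667)·(-0.6667)) / 5 = 41.3333/5 = 8.2667
  S = [[6.9667, 0.6667],
 [0.6667, 8.2667]].

Step 3 — invert S. det(S) = 6.9667·8.2667 - (0.6667)² = 57.1467.
  S^{-1} = (1/det) · [[d, -b], [-b, a]] = [[0.1447, -0.0117],
 [-0.0117, 0.1219]].

Step 4 — quadratic form (x̄ - mu_0)^T · S^{-1} · (x̄ - mu_0):
  S^{-1} · (x̄ - mu_0) = (-0.4176, 0.1143),
  (x̄ - mu_0)^T · [...] = (-2.8333)·(-0.4176) + (0.6667)·(0.1143) = 1.2595.

Step 5 — scale by n: T² = 6 · 1.2595 = 7.5572.

T² ≈ 7.5572


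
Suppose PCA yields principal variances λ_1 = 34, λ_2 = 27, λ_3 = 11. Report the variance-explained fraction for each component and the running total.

Step 1 — total variance = trace(Sigma) = Σ λ_i = 34 + 27 + 11 = 72.

Step 2 — fraction explained by component i = λ_i / Σ λ:
  PC1: 34/72 = 0.4722
  PC2: 27/72 = 0.375
  PC3: 11/72 = 0.1528

Step 3 — cumulative fraction after k components = (λ_1 + ... + λ_k) / Σ λ:
  k = 1: 34/72 = 0.4722
  k = 2: (34 + 27)/72 = 61/72 = 0.8472
  k = 3: (34 + 27 + 11)/72 = 72/72 = 1

Summary (fraction, with percent):

explained: PC1 0.4722 (47.22%), PC2 0.375 (37.5%), PC3 0.1528 (15.28%);  cumulative: 0.4722, 0.8472, 1


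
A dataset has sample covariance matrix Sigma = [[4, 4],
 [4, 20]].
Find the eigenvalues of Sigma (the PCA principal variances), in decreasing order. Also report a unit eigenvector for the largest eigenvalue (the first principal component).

Step 1 — characteristic polynomial of 2×2 Sigma:
  det(Sigma - λI) = λ² - trace · λ + det = 0.
  trace = 4 + 20 = 24, det = 4·20 - (4)² = 64.
Step 2 — discriminant:
  Δ = trace² - 4·det = 576 - 256 = 320.
Step 3 — eigenvalues:
  λ = (trace ± √Δ)/2 = (24 ± 17.8885)/2,
  λ_1 = 20.9443,  λ_2 = 3.0557.

Step 4 — unit eigenvector for λ_1: solve (Sigma - λ_1 I)v = 0. First row:
  (4 - 20.9443)·v_x + (4)·v_y = 0, i.e. (-16.9443)·v_x + (4)·v_y = 0,
  so v ∝ (b, λ_1 - a) = (4, 16.9443) = u.
  ||u|| = √((4)² + (16.9443)²) = √(303.1084) ≈ 17.41,
  v_1 = u/||u|| ≈ (0.2298, 0.9732) (||v_1|| = 1).

λ_1 = 20.9443,  λ_2 = 3.0557;  v_1 ≈ (0.2298, 0.9732)


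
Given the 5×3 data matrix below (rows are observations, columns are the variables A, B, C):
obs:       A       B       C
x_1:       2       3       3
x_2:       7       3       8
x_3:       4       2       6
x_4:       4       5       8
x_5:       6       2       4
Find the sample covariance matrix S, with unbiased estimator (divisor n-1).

Step 1 — column means:
  mean(A) = (2 + 7 + 4 + 4 + 6) / 5 = 23/5 = 4.6
  mean(B) = (3 + 3 + 2 + 5 + 2) / 5 = 15/5 = 3
  mean(C) = (3 + 8 + 6 + 8 + 4) / 5 = 29/5 = 5.8

Step 2 — sample covariance S[i,j] = (1/(n-1)) · Σ_k (x_{k,i} - mean_i) · (x_{k,j} - mean_j), with n-1 = 4.
  S[A,A] = ((-2.6)·(-2.6) + (2.4)·(2.4) + (-0.6)·(-0.6) + (-0.6)·(-0.6) + (1.4)·(1.4)) / 4 = 15.2/4 = 3.8
  S[A,B] = ((-2.6)·(0) + (2.4)·(0) + (-0.6)·(-1) + (-0.6)·(2) + (1.4)·(-1)) / 4 = -2/4 = -0.5
  S[A,C] = ((-2.6)·(-2.8) + (2.4)·(2.2) + (-0.6)·(0.2) + (-0.6)·(2.2) + (1.4)·(-1.8)) / 4 = 8.6/4 = 2.15
  S[B,B] = ((0)·(0) + (0)·(0) + (-1)·(-1) + (2)·(2) + (-1)·(-1)) / 4 = 6/4 = 1.5
  S[B,C] = ((0)·(-2.8) + (0)·(2.2) + (-1)·(0.2) + (2)·(2.2) + (-1)·(-1.8)) / 4 = 6/4 = 1.5
  S[C,C] = ((-2.8)·(-2.8) + (2.2)·(2.2) + (0.2)·(0.2) + (2.2)·(2.2) + (-1.8)·(-1.8)) / 4 = 20.8/4 = 5.2

S is symmetric (S[j,i] = S[i,j]). Assembling:

S = [[3.8, -0.5, 2.15],
 [-0.5, 1.5, 1.5],
 [2.15, 1.5, 5.2]]


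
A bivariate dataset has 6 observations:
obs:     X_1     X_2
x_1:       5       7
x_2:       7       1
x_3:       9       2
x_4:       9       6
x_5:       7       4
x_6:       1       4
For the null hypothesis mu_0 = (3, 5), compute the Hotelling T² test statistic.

Step 1 — sample mean vector:
  mean(X_1) = (5 + 7 + 9 + 9 + 7 + 1) / 6 = 38/6 = 6.3333
  mean(X_2) = (7 + 1 + 2 + 6 + 4 + 4) / 6 = 24/6 = 4
  x̄ = (6.3333, 4),  deviation x̄ - mu_0 = (6.3333, 4) - (3, 5) = (3.3333, -1).

Step 2 — sample covariance matrix, S[i,j] = (1/(n-1)) · Σ_k (x_{k,i} - mean_i) · (x_{k,j} - mean_j), divisor n-1 = 5:
  S[X_1,X_1] = ((-1.3333)·(-1.3333) + (0.6667)·(0.6667) + (2.6667)·(2.6667) + (2.6667)·(2.6667) + (0.6667)·(0.6667) + (-5.3333)·(-5.3333)) / 5 = 45.3333/5 = 9.0667
  S[X_1,X_2] = ((-1.3333)·(3) + (0.6667)·(-3) + (2.6667)·(-2) + (2.6667)·(2) + (0.6667)·(0) + (-5.3333)·(0)) / 5 = -6/5 = -1.2
  S[X_2,X_2] = ((3)·(3) + (-3)·(-3) + (-2)·(-2) + (2)·(2) + (0)·(0) + (0)·(0)) / 5 = 26/5 = 5.2
  S = [[9.0667, -1.2],
 [-1.2, 5.2]].

Step 3 — invert S. det(S) = 9.0667·5.2 - (-1.2)² = 45.7067.
  S^{-1} = (1/det) · [[d, -b], [-b, a]] = [[0.1138, 0.0263],
 [0.0263, 0.1984]].

Step 4 — quadratic form (x̄ - mu_0)^T · S^{-1} · (x̄ - mu_0):
  S^{-1} · (x̄ - mu_0) = (0.353, -0.1109),
  (x̄ - mu_0)^T · [...] = (3.3333)·(0.353) + (-1)·(-0.1109) = 1.2874.

Step 5 — scale by n: T² = 6 · 1.2874 = 7.7246.

T² ≈ 7.7246


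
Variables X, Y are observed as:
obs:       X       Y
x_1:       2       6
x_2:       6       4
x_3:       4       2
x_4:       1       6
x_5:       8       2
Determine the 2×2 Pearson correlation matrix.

Step 1 — column means:
  mean(X) = (2 + 6 + 4 + 1 + 8) / 5 = 21/5 = 4.2
  mean(Y) = (6 + 4 + 2 + 6 + 2) / 5 = 20/5 = 4

Step 2 — sample variances and covariances s[i,j] = (1/(n-1)) · Σ_k (x_{k,i} - mean_i) · (x_{k,j} - mean_j), with n-1 = 4:
  s[X,X] = ((-2.2)·(-2.2) + (1.8)·(1.8) + (-0.2)·(-0.2) + (-3.2)·(-3.2) + (3.8)·(3.8)) / 4 = 32.8/4 = 8.2
  s[X,Y] = ((-2.2)·(2) + (1.8)·(0) + (-0.2)·(-2) + (-3.2)·(2) + (3.8)·(-2)) / 4 = -18/4 = -4.5
  s[Y,Y] = ((2)·(2) + (0)·(0) + (-2)·(-2) + (2)·(2) + (-2)·(-2)) / 4 = 16/4 = 4
  Sample standard deviations s_i = √(s[i,i]):
  s(X) = √(8.2) = 2.8636
  s(Y) = √(4) = 2

Step 3 — r_{ij} = s_{ij} / (s_i · s_j):
  r[X,X] = 1 (diagonal).
  r[X,Y] = -4.5 / (2.8636 · 2) = -4.5 / 5.7271 = -0.7857
  r[Y,Y] = 1 (diagonal).

R is symmetric with unit diagonal. Assembling:

R = [[1, -0.7857],
 [-0.7857, 1]]


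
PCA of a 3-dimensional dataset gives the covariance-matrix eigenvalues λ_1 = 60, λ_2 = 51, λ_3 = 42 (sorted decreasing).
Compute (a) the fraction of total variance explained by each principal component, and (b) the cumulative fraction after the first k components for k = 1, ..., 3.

Step 1 — total variance = trace(Sigma) = Σ λ_i = 60 + 51 + 42 = 153.

Step 2 — fraction explained by component i = λ_i / Σ λ:
  PC1: 60/153 = 0.3922
  PC2: 51/153 = 0.3333
  PC3: 42/153 = 0.2745

Step 3 — cumulative fraction after k components = (λ_1 + ... + λ_k) / Σ λ:
  k = 1: 60/153 = 0.3922
  k = 2: (60 + 51)/153 = 111/153 = 0.7255
  k = 3: (60 + 51 + 42)/153 = 153/153 = 1

Summary (fraction, with percent):

explained: PC1 0.3922 (39.22%), PC2 0.3333 (33.33%), PC3 0.2745 (27.45%);  cumulative: 0.3922, 0.7255, 1


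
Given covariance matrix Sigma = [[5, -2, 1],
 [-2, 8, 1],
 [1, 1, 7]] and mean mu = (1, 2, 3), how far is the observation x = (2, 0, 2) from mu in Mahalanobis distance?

Step 1 — centre the observation: (x - mu) = (1, -2, -1).

Step 2 — invert Sigma (cofactor / det for 3×3, or solve directly):
  Sigma^{-1} = [[0.234, 0.0638, -0.0426],
 [0.0638, 0.1447, -0.0298],
 [-0.0426, -0.0298, 0.1532]].

Step 3 — form the quadratic (x - mu)^T · Sigma^{-1} · (x - mu):
  Sigma^{-1} · (x - mu) = (0.1489, -0.1957, -0.1362).
  (x - mu)^T · [Sigma^{-1} · (x - mu)] = (1)·(0.1489) + (-2)·(-0.1957) + (-1)·(-0.1362) = 0.6766.

Step 4 — take square root: d = √(0.6766) ≈ 0.8226.

d(x, mu) = √(0.6766) ≈ 0.8226


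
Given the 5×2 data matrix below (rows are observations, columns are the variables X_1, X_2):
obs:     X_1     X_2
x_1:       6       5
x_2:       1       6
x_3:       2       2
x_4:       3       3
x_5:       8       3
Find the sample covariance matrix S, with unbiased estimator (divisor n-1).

Step 1 — column means:
  mean(X_1) = (6 + 1 + 2 + 3 + 8) / 5 = 20/5 = 4
  mean(X_2) = (5 + 6 + 2 + 3 + 3) / 5 = 19/5 = 3.8

Step 2 — sample covariance S[i,j] = (1/(n-1)) · Σ_k (x_{k,i} - mean_i) · (x_{k,j} - mean_j), with n-1 = 4.
  S[X_1,X_1] = ((2)·(2) + (-3)·(-3) + (-2)·(-2) + (-1)·(-1) + (4)·(4)) / 4 = 34/4 = 8.5
  S[X_1,X_2] = ((2)·(1.2) + (-3)·(2.2) + (-2)·(-1.8) + (-1)·(-0.8) + (4)·(-0.8)) / 4 = -3/4 = -0.75
  S[X_2,X_2] = ((1.2)·(1.2) + (2.2)·(2.2) + (-1.8)·(-1.8) + (-0.8)·(-0.8) + (-0.8)·(-0.8)) / 4 = 10.8/4 = 2.7

S is symmetric (S[j,i] = S[i,j]). Assembling:

S = [[8.5, -0.75],
 [-0.75, 2.7]]


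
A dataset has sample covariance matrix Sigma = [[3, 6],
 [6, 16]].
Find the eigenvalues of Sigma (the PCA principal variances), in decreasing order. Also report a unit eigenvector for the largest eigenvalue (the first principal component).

Step 1 — characteristic polynomial of 2×2 Sigma:
  det(Sigma - λI) = λ² - trace · λ + det = 0.
  trace = 3 + 16 = 19, det = 3·16 - (6)² = 12.
Step 2 — discriminant:
  Δ = trace² - 4·det = 361 - 48 = 313.
Step 3 — eigenvalues:
  λ = (trace ± √Δ)/2 = (19 ± 17.6918)/2,
  λ_1 = 18.3459,  λ_2 = 0.6541.

Step 4 — unit eigenvector for λ_1: solve (Sigma - λ_1 I)v = 0. First row:
  (3 - 18.3459)·v_x + (6)·v_y = 0, i.e. (-15.3459)·v_x + (6)·v_y = 0,
  so v ∝ (b, λ_1 - a) = (6, 15.3459) = u.
  ||u|| = √((6)² + (15.3459)²) = √(271.4967) ≈ 16.4772,
  v_1 = u/||u|| ≈ (0.3641, 0.9313) (||v_1|| = 1).

λ_1 = 18.3459,  λ_2 = 0.6541;  v_1 ≈ (0.3641, 0.9313)


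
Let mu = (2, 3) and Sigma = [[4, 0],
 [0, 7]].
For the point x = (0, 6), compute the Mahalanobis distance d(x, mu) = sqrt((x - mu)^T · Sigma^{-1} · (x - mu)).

Step 1 — centre the observation: (x - mu) = (-2, 3).

Step 2 — invert Sigma. det(Sigma) = 4·7 - (0)² = 28.
  Sigma^{-1} = (1/det) · [[d, -b], [-b, a]] = [[0.25, 0],
 [0, 0.1429]].

Step 3 — form the quadratic (x - mu)^T · Sigma^{-1} · (x - mu):
  Sigma^{-1} · (x - mu) = (-0.5, 0.4286).
  (x - mu)^T · [Sigma^{-1} · (x - mu)] = (-2)·(-0.5) + (3)·(0.4286) = 2.2857.

Step 4 — take square root: d = √(2.2857) ≈ 1.5119.

d(x, mu) = √(2.2857) ≈ 1.5119


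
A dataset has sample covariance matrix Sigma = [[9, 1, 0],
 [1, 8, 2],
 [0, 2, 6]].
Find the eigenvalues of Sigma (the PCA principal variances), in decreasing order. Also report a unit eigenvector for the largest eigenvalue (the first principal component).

Step 1 — characteristic polynomial p(λ) = det(λI - Sigma) = λ³ - tr·λ² + c_1·λ - det, where tr = trace, c_1 = sum of the principal 2×2 minors, det = det(Sigma):
  tr = 9 + 8 + 6 = 23,
  c_1 = (9·8 - (1)²) + (9·6 - (0)²) + (8·6 - (2)²) = 71 + 54 + 44 = 169,
  det = 9·(8·6 - (2)²) - (1)·((1)·6 - (2)·(0)) + (0)·((1)·(2) - 8·(0)) = 9·(44) - (1)·(6) + (0)·(2) = 390.
  So p(λ) = λ³ - 23λ² + 169λ - 390.
Step 2 — look for an integer root (rational root theorem: any rational root is an integer divisor of 390). Testing λ = 10:
  p(10) = 1000 - 2300 + 1690 - 390 = 0  ✓
  Dividing out (λ - 10): p(λ) = (λ - 10)(λ² - 13λ + 39).
Step 3 — remaining eigenvalues from the quadratic λ² - 13λ + 39 = 0:
  Δ = 13² - 4·39 = 169 - 156 = 13,  λ = (13 ± √13)/2 = (13 ± 3.6056)/2 ≈ 8.3028 or 4.6972.
  Sorted: λ_1 = 10,  λ_2 = 8.3028,  λ_3 = 4.6972  (check: sum = 23 = tr ✓).

Step 4 — unit eigenvector for λ_1 = 10: v spans the null space of (Sigma - λ_1 I), whose rows are
  r_1 = (-1, 1, 0),  r_2 = (1, -2, 2),  r_3 = (0, 2, -4).
  v is orthogonal to every row, so take v ∝ r_1 × r_2 = ((1)·(2) - (0)·(-2), (0)·(1) - (-1)·(2), (-1)·(-2) - (1)·(1)) = (2, 2, 1).
  Let u = (2, 2, 1).
  ||u|| = √((2)² + (2)² + (1)²) = √(9) = 3,  v_1 = u/||u|| ≈ (0.6667, 0.6667, 0.3333) (||v_1|| = 1).

λ_1 = 10,  λ_2 = 8.3028,  λ_3 = 4.6972;  v_1 ≈ (0.6667, 0.6667, 0.3333)


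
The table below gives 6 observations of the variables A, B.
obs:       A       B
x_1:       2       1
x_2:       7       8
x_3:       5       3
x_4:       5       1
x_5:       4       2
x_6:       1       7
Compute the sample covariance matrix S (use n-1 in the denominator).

Step 1 — column means:
  mean(A) = (2 + 7 + 5 + 5 + 4 + 1) / 6 = 24/6 = 4
  mean(B) = (1 + 8 + 3 + 1 + 2 + 7) / 6 = 22/6 = 3.6667

Step 2 — sample covariance S[i,j] = (1/(n-1)) · Σ_k (x_{k,i} - mean_i) · (x_{k,j} - mean_j), with n-1 = 5.
  S[A,A] = ((-2)·(-2) + (3)·(3) + (1)·(1) + (1)·(1) + (0)·(0) + (-3)·(-3)) / 5 = 24/5 = 4.8
  S[A,B] = ((-2)·(-2.6667) + (3)·(4.3333) + (1)·(-0.6667) + (1)·(-2.6667) + (0)·(-1.6667) + (-3)·(3.3333)) / 5 = 5/5 = 1
  S[B,B] = ((-2.6667)·(-2.6667) + (4.3333)·(4.3333) + (-0.6667)·(-0.6667) + (-2.6667)·(-2.6667) + (-1.6667)·(-1.6667) + (3.3333)·(3.3333)) / 5 = 47.3333/5 = 9.4667

S is symmetric (S[j,i] = S[i,j]). Assembling:

S = [[4.8, 1],
 [1, 9.4667]]


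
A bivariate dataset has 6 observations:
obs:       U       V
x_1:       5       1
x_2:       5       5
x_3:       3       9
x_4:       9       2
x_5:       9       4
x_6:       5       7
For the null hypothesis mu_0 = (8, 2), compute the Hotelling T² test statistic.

Step 1 — sample mean vector:
  mean(U) = (5 + 5 + 3 + 9 + 9 + 5) / 6 = 36/6 = 6
  mean(V) = (1 + 5 + 9 + 2 + 4 + 7) / 6 = 28/6 = 4.6667
  x̄ = (6, 4.6667),  deviation x̄ - mu_0 = (6, 4.6667) - (8, 2) = (-2, 2.6667).

Step 2 — sample covariance matrix, S[i,j] = (1/(n-1)) · Σ_k (x_{k,i} - mean_i) · (x_{k,j} - mean_j), divisor n-1 = 5:
  S[U,U] = ((-1)·(-1) + (-1)·(-1) + (-3)·(-3) + (3)·(3) + (3)·(3) + (-1)·(-1)) / 5 = 30/5 = 6
  S[U,V] = ((-1)·(-3.6667) + (-1)·(0.3333) + (-3)·(4.3333) + (3)·(-2.6667) + (3)·(-0.6667) + (-1)·(2.3333)) / 5 = -22/5 = -4.4
  S[V,V] = ((-3.6667)·(-3.6667) + (0.3333)·(0.3333) + (4.3333)·(4.3333) + (-2.6667)·(-2.6667) + (-0.6667)·(-0.6667) + (2.3333)·(2.3333)) / 5 = 45.3333/5 = 9.0667
  S = [[6, -4.4],
 [-4.4, 9.0667]].

Step 3 — invert S. det(S) = 6·9.0667 - (-4.4)² = 35.04.
  S^{-1} = (1/det) · [[d, -b], [-b, a]] = [[0.2588, 0.1256],
 [0.1256, 0.1712]].

Step 4 — quadratic form (x̄ - mu_0)^T · S^{-1} · (x̄ - mu_0):
  S^{-1} · (x̄ - mu_0) = (-0.1826, 0.2055),
  (x̄ - mu_0)^T · [...] = (-2)·(-0.1826) + (2.6667)·(0.2055) = 0.9132.

Step 5 — scale by n: T² = 6 · 0.9132 = 5.4795.

T² ≈ 5.4795


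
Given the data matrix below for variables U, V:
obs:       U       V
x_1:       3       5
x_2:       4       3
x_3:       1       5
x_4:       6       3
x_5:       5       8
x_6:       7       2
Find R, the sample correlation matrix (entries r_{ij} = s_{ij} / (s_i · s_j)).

Step 1 — column means:
  mean(U) = (3 + 4 + 1 + 6 + 5 + 7) / 6 = 26/6 = 4.3333
  mean(V) = (5 + 3 + 5 + 3 + 8 + 2) / 6 = 26/6 = 4.3333

Step 2 — sample variances and covariances s[i,j] = (1/(n-1)) · Σ_k (x_{k,i} - mean_i) · (x_{k,j} - mean_j), with n-1 = 5:
  s[U,U] = ((-1.3333)·(-1.3333) + (-0.3333)·(-0.3333) + (-3.3333)·(-3.3333) + (1.6667)·(1.6667) + (0.6667)·(0.6667) + (2.6667)·(2.6667)) / 5 = 23.3333/5 = 4.6667
  s[U,V] = ((-1.3333)·(0.6667) + (-0.3333)·(-1.3333) + (-3.3333)·(0.6667) + (1.6667)·(-1.3333) + (0.6667)·(3.6667) + (2.6667)·(-2.3333)) / 5 = -8.6667/5 = -1.7333
  s[V,V] = ((0.6667)·(0.6667) + (-1.3333)·(-1.3333) + (0.6667)·(0.6667) + (-1.3333)·(-1.3333) + (3.6667)·(3.6667) + (-2.3333)·(-2.3333)) / 5 = 23.3333/5 = 4.6667
  Sample standard deviations s_i = √(s[i,i]):
  s(U) = √(4.6667) = 2.1602
  s(V) = √(4.6667) = 2.1602

Step 3 — r_{ij} = s_{ij} / (s_i · s_j):
  r[U,U] = 1 (diagonal).
  r[U,V] = -1.7333 / (2.1602 · 2.1602) = -1.7333 / 4.6667 = -0.3714
  r[V,V] = 1 (diagonal).

R is symmetric with unit diagonal. Assembling:

R = [[1, -0.3714],
 [-0.3714, 1]]
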